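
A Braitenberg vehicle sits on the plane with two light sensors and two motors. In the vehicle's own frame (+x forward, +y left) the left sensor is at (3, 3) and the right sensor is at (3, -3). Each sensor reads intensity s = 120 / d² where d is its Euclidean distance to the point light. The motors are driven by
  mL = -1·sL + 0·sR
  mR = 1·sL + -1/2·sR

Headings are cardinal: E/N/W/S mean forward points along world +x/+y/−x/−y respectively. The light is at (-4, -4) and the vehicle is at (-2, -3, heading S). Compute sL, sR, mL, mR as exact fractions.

120/29 24 -120/29 -228/29

left sensor world pos  = (1, -6); dL² = 29
right sensor world pos = (-5, -6); dR² = 5
sL = 120/29 = 120/29
sR = 120/5 = 24
mL = -1·sL + 0·sR = -120/29
mR = 1·sL + -1/2·sR = -228/29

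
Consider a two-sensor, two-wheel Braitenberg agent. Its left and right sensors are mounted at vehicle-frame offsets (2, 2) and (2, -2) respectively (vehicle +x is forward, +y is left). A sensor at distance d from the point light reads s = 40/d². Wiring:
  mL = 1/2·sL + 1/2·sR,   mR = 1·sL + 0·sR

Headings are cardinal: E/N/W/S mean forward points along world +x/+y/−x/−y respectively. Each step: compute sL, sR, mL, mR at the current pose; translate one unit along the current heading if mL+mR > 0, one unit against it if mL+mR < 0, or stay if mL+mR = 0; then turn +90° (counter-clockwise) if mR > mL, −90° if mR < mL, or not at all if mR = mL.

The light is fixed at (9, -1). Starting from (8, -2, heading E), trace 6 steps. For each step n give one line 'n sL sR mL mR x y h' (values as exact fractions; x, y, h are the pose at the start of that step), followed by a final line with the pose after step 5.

n=0: pose=(8,-2,E); sL=20, sR=4; mL=12, mR=20; mL+mR=32 → advance +1; mR−mL=8 → turn +1·90°
n=1: pose=(9,-2,N); sL=8, sR=8; mL=8, mR=8; mL+mR=16 → advance +1; mR−mL=0 → turn +0·90°
n=2: pose=(9,-1,N); sL=5, sR=5; mL=5, mR=5; mL+mR=10 → advance +1; mR−mL=0 → turn +0·90°
n=3: pose=(9,0,N); sL=40/13, sR=40/13; mL=40/13, mR=40/13; mL+mR=80/13 → advance +1; mR−mL=0 → turn +0·90°
n=4: pose=(9,1,N); sL=2, sR=2; mL=2, mR=2; mL+mR=4 → advance +1; mR−mL=0 → turn +0·90°
n=5: pose=(9,2,N); sL=40/29, sR=40/29; mL=40/29, mR=40/29; mL+mR=80/29 → advance +1; mR−mL=0 → turn +0·90°

0 20 4 12 20 8 -2 E
1 8 8 8 8 9 -2 N
2 5 5 5 5 9 -1 N
3 40/13 40/13 40/13 40/13 9 0 N
4 2 2 2 2 9 1 N
5 40/29 40/29 40/29 40/29 9 2 N
final 9 3 N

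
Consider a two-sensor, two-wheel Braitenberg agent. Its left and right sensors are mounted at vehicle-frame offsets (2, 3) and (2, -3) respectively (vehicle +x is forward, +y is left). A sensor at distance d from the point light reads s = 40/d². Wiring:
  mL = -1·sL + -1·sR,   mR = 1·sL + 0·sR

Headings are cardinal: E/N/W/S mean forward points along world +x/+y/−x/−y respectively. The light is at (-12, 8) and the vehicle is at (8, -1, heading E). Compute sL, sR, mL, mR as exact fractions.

left sensor world pos  = (10, 2); dL² = 520
right sensor world pos = (10, -4); dR² = 628
sL = 40/520 = 1/13
sR = 40/628 = 10/157
mL = -1·sL + -1·sR = -287/2041
mR = 1·sL + 0·sR = 1/13

1/13 10/157 -287/2041 1/13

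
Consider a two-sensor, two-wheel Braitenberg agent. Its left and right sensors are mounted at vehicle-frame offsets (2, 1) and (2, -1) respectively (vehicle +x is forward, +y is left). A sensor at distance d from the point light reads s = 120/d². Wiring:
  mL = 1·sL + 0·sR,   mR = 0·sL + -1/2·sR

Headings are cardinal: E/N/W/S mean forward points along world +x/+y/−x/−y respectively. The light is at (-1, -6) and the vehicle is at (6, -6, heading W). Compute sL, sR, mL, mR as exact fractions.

60/13 60/13 60/13 -30/13

left sensor world pos  = (4, -7); dL² = 26
right sensor world pos = (4, -5); dR² = 26
sL = 120/26 = 60/13
sR = 120/26 = 60/13
mL = 1·sL + 0·sR = 60/13
mR = 0·sL + -1/2·sR = -30/13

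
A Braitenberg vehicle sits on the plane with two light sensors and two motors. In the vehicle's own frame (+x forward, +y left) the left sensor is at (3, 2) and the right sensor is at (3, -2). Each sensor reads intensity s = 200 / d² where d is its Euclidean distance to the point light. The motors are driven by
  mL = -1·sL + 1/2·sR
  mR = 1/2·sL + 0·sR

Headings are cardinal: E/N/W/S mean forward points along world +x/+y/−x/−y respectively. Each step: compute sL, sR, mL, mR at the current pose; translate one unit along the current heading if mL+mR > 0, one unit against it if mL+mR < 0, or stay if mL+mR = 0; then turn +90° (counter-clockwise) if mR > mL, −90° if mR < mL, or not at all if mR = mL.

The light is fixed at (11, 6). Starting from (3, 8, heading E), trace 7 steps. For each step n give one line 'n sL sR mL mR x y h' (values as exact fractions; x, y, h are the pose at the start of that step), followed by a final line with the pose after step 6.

0 200/41 8 -36/41 100/41 3 8 E
1 100/53 4 6/53 50/53 4 8 N
2 200/101 8/5 -596/505 100/101 4 9 W
3 25/2 25/8 -175/16 25/4 5 9 S
4 40/9 200/13 380/117 20/9 5 10 E
5 20 4 -18 10 6 10 S
6 200/53 200/13 2700/689 100/53 6 11 E
final 7 11 S

n=0: pose=(3,8,E); sL=200/41, sR=8; mL=-36/41, mR=100/41; mL+mR=64/41 → advance +1; mR−mL=136/41 → turn +1·90°
n=1: pose=(4,8,N); sL=100/53, sR=4; mL=6/53, mR=50/53; mL+mR=56/53 → advance +1; mR−mL=44/53 → turn +1·90°
n=2: pose=(4,9,W); sL=200/101, sR=8/5; mL=-596/505, mR=100/101; mL+mR=-96/505 → advance -1; mR−mL=1096/505 → turn +1·90°
n=3: pose=(5,9,S); sL=25/2, sR=25/8; mL=-175/16, mR=25/4; mL+mR=-75/16 → advance -1; mR−mL=275/16 → turn +1·90°
n=4: pose=(5,10,E); sL=40/9, sR=200/13; mL=380/117, mR=20/9; mL+mR=640/117 → advance +1; mR−mL=-40/39 → turn -1·90°
n=5: pose=(6,10,S); sL=20, sR=4; mL=-18, mR=10; mL+mR=-8 → advance -1; mR−mL=28 → turn +1·90°
n=6: pose=(6,11,E); sL=200/53, sR=200/13; mL=2700/689, mR=100/53; mL+mR=4000/689 → advance +1; mR−mL=-1400/689 → turn -1·90°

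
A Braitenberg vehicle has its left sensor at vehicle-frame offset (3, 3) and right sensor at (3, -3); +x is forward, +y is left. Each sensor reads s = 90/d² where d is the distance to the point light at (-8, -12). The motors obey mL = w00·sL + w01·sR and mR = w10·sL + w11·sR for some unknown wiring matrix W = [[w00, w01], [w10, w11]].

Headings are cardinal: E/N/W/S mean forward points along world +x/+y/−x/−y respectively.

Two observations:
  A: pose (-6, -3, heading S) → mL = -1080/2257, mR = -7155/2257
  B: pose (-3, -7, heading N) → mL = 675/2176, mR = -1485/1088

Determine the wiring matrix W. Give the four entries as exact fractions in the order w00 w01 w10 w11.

obs A: pose=(-6,-3,S) → sL=90/61, sR=90/37, mL=-1080/2257, mR=-7155/2257
obs B: pose=(-3,-7,N) → sL=45/34, sR=45/64, mL=675/2176, mR=-1485/1088
sensor matrix S = [[90/61, 90/37], [45/34, 45/64]]; det S = -2679075/1227808
solve [mL_A; mL_B] = S·[w00; w01] and [mR_A; mR_B] = S·[w10; w11]:
  w00 = 1/2, w01 = -1/2, w10 = -1/2, w11 = -1

1/2 -1/2 -1/2 -1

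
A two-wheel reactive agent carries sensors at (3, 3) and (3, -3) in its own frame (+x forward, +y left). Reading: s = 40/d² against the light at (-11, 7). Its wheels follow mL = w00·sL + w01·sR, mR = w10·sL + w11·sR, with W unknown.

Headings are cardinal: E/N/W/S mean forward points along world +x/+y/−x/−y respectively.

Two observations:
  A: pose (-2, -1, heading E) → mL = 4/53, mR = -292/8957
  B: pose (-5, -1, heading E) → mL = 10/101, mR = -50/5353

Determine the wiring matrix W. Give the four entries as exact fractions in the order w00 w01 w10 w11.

0 1/2 1/2 -1

obs A: pose=(-2,-1,E) → sL=40/169, sR=8/53, mL=4/53, mR=-292/8957
obs B: pose=(-5,-1,E) → sL=20/53, sR=20/101, mL=10/101, mR=-50/5353
sensor matrix S = [[40/169, 8/53], [20/53, 20/101]]; det S = -483840/47946821
solve [mL_A; mL_B] = S·[w00; w01] and [mR_A; mR_B] = S·[w10; w11]:
  w00 = 0, w01 = 1/2, w10 = 1/2, w11 = -1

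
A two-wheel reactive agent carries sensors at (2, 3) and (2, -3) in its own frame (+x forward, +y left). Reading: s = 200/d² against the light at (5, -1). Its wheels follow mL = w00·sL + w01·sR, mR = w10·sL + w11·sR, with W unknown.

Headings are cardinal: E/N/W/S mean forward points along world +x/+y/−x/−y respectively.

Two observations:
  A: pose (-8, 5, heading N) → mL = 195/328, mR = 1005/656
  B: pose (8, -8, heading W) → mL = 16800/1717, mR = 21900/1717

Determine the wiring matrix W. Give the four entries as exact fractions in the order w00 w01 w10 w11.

-1 1 1/2 1

obs A: pose=(-8,5,N) → sL=5/8, sR=50/41, mL=195/328, mR=1005/656
obs B: pose=(8,-8,W) → sL=200/101, sR=200/17, mL=16800/1717, mR=21900/1717
sensor matrix S = [[5/8, 50/41], [200/101, 200/17]]; det S = 347625/70397
solve [mL_A; mL_B] = S·[w00; w01] and [mR_A; mR_B] = S·[w10; w11]:
  w00 = -1, w01 = 1, w10 = 1/2, w11 = 1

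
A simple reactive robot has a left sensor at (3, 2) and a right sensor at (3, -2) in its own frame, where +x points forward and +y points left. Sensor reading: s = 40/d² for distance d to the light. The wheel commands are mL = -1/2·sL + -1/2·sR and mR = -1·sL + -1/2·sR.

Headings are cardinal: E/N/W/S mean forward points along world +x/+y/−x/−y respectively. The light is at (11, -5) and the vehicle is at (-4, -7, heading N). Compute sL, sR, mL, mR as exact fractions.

4/29 4/17 -92/493 -126/493

left sensor world pos  = (-6, -4); dL² = 290
right sensor world pos = (-2, -4); dR² = 170
sL = 40/290 = 4/29
sR = 40/170 = 4/17
mL = -1/2·sL + -1/2·sR = -92/493
mR = -1·sL + -1/2·sR = -126/493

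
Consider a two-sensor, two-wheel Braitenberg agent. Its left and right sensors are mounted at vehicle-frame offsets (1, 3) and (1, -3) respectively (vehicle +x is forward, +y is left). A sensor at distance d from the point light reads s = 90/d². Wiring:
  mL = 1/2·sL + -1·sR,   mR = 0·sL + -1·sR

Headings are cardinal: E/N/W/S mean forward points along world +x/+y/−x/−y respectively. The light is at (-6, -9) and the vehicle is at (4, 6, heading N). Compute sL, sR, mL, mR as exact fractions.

18/61 18/85 -333/5185 -18/85

left sensor world pos  = (1, 7); dL² = 305
right sensor world pos = (7, 7); dR² = 425
sL = 90/305 = 18/61
sR = 90/425 = 18/85
mL = 1/2·sL + -1·sR = -333/5185
mR = 0·sL + -1·sR = -18/85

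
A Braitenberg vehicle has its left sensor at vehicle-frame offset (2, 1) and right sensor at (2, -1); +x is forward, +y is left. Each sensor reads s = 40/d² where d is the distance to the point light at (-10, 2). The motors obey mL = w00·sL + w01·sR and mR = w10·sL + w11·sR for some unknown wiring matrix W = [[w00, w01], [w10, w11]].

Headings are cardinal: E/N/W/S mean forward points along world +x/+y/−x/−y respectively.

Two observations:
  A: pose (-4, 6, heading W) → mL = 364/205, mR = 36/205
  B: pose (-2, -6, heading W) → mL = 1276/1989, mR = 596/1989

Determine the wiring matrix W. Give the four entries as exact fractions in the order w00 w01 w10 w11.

1/2 1 -1/2 1

obs A: pose=(-4,6,W) → sL=8/5, sR=40/41, mL=364/205, mR=36/205
obs B: pose=(-2,-6,W) → sL=40/117, sR=8/17, mL=1276/1989, mR=596/1989
sensor matrix S = [[8/5, 40/41], [40/117, 8/17]]; det S = 171008/407745
solve [mL_A; mL_B] = S·[w00; w01] and [mR_A; mR_B] = S·[w10; w11]:
  w00 = 1/2, w01 = 1, w10 = -1/2, w11 = 1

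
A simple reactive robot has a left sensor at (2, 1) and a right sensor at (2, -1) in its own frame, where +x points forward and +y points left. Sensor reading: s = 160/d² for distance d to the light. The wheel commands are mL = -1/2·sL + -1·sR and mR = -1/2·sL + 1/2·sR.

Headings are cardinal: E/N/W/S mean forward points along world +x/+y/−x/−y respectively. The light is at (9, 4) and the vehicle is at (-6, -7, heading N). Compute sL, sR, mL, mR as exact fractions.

160/337 160/277 -76080/93349 4800/93349

left sensor world pos  = (-7, -5); dL² = 337
right sensor world pos = (-5, -5); dR² = 277
sL = 160/337 = 160/337
sR = 160/277 = 160/277
mL = -1/2·sL + -1·sR = -76080/93349
mR = -1/2·sL + 1/2·sR = 4800/93349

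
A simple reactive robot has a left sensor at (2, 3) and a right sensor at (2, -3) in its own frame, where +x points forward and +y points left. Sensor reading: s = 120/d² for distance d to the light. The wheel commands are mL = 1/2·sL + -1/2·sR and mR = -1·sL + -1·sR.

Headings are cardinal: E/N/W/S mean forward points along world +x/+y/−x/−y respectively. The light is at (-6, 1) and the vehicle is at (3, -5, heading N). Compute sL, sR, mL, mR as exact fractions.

left sensor world pos  = (0, -3); dL² = 52
right sensor world pos = (6, -3); dR² = 160
sL = 120/52 = 30/13
sR = 120/160 = 3/4
mL = 1/2·sL + -1/2·sR = 81/104
mR = -1·sL + -1·sR = -159/52

30/13 3/4 81/104 -159/52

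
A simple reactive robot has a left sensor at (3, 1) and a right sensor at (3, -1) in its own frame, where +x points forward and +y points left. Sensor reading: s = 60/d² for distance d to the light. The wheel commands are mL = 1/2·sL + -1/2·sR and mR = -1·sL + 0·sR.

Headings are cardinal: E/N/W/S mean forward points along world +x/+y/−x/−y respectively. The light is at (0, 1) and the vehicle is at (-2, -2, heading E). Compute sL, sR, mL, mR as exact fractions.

left sensor world pos  = (1, -1); dL² = 5
right sensor world pos = (1, -3); dR² = 17
sL = 60/5 = 12
sR = 60/17 = 60/17
mL = 1/2·sL + -1/2·sR = 72/17
mR = -1·sL + 0·sR = -12

12 60/17 72/17 -12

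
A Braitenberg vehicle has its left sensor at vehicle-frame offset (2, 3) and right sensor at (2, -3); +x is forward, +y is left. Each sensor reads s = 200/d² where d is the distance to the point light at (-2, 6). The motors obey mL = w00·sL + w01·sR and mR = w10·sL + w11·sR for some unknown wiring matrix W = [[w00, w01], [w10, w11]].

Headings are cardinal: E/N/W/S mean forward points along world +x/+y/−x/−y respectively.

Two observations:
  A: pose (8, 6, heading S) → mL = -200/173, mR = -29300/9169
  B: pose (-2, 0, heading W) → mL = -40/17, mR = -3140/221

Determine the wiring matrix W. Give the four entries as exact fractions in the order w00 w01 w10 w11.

obs A: pose=(8,6,S) → sL=200/173, sR=200/53, mL=-200/173, mR=-29300/9169
obs B: pose=(-2,0,W) → sL=40/17, sR=200/13, mL=-40/17, mR=-3140/221
sensor matrix S = [[200/173, 200/53], [40/17, 200/13]]; det S = 18048000/2026349
solve [mL_A; mL_B] = S·[w00; w01] and [mR_A; mR_B] = S·[w10; w11]:
  w00 = -1, w01 = 0, w10 = 1/2, w11 = -1

-1 0 1/2 -1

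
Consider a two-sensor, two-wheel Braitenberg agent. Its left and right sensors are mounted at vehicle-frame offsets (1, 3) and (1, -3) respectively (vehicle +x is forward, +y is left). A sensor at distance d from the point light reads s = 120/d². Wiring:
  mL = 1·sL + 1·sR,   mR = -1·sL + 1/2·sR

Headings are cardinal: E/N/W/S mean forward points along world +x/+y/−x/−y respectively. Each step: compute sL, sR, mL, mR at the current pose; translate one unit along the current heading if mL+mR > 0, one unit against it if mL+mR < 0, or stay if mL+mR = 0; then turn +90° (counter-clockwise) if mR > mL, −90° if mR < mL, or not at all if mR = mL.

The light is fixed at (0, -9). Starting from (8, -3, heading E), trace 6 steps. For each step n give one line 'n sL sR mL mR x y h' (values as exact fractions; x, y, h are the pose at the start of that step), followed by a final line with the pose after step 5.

0 20/27 4/3 56/27 -2/27 8 -3 E
1 120/169 120/61 27600/10309 2820/10309 9 -3 S
2 30/17 15/16 735/272 -705/544 9 -4 W
3 120/61 120/157 26160/9577 -15180/9577 8 -4 N
4 20/27 4/3 56/27 -2/27 8 -3 E
5 120/169 120/61 27600/10309 2820/10309 9 -3 S
final 9 -4 W

n=0: pose=(8,-3,E); sL=20/27, sR=4/3; mL=56/27, mR=-2/27; mL+mR=2 → advance +1; mR−mL=-58/27 → turn -1·90°
n=1: pose=(9,-3,S); sL=120/169, sR=120/61; mL=27600/10309, mR=2820/10309; mL+mR=180/61 → advance +1; mR−mL=-24780/10309 → turn -1·90°
n=2: pose=(9,-4,W); sL=30/17, sR=15/16; mL=735/272, mR=-705/544; mL+mR=45/32 → advance +1; mR−mL=-2175/544 → turn -1·90°
n=3: pose=(8,-4,N); sL=120/61, sR=120/157; mL=26160/9577, mR=-15180/9577; mL+mR=180/157 → advance +1; mR−mL=-41340/9577 → turn -1·90°
n=4: pose=(8,-3,E); sL=20/27, sR=4/3; mL=56/27, mR=-2/27; mL+mR=2 → advance +1; mR−mL=-58/27 → turn -1·90°
n=5: pose=(9,-3,S); sL=120/169, sR=120/61; mL=27600/10309, mR=2820/10309; mL+mR=180/61 → advance +1; mR−mL=-24780/10309 → turn -1·90°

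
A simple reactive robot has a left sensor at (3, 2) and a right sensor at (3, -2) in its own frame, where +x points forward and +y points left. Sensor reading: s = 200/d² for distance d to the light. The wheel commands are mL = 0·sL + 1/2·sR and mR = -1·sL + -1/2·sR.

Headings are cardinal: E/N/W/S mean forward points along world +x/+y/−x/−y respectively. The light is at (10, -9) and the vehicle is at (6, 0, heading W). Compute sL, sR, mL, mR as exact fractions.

left sensor world pos  = (3, -2); dL² = 98
right sensor world pos = (3, 2); dR² = 170
sL = 200/98 = 100/49
sR = 200/170 = 20/17
mL = 0·sL + 1/2·sR = 10/17
mR = -1·sL + -1/2·sR = -2190/833

100/49 20/17 10/17 -2190/833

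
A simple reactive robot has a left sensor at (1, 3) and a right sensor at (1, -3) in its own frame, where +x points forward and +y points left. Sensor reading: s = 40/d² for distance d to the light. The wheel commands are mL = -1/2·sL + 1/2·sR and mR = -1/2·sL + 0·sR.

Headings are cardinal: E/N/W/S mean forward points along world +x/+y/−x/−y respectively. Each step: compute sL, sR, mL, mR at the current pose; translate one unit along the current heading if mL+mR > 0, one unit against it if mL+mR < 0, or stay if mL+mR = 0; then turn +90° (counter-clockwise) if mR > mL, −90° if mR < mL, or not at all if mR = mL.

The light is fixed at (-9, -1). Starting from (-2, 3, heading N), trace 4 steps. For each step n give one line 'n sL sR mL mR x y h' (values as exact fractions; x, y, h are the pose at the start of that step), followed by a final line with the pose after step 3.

0 40/41 8/25 -336/1025 -20/41 -2 3 N
1 2/5 5/8 9/80 -1/5 -2 2 E
2 8/17 40/13 288/221 -4/17 -3 2 S
3 20/13 4/5 -24/65 -10/13 -3 1 W
final -2 1 N

n=0: pose=(-2,3,N); sL=40/41, sR=8/25; mL=-336/1025, mR=-20/41; mL+mR=-836/1025 → advance -1; mR−mL=-4/25 → turn -1·90°
n=1: pose=(-2,2,E); sL=2/5, sR=5/8; mL=9/80, mR=-1/5; mL+mR=-7/80 → advance -1; mR−mL=-5/16 → turn -1·90°
n=2: pose=(-3,2,S); sL=8/17, sR=40/13; mL=288/221, mR=-4/17; mL+mR=236/221 → advance +1; mR−mL=-20/13 → turn -1·90°
n=3: pose=(-3,1,W); sL=20/13, sR=4/5; mL=-24/65, mR=-10/13; mL+mR=-74/65 → advance -1; mR−mL=-2/5 → turn -1·90°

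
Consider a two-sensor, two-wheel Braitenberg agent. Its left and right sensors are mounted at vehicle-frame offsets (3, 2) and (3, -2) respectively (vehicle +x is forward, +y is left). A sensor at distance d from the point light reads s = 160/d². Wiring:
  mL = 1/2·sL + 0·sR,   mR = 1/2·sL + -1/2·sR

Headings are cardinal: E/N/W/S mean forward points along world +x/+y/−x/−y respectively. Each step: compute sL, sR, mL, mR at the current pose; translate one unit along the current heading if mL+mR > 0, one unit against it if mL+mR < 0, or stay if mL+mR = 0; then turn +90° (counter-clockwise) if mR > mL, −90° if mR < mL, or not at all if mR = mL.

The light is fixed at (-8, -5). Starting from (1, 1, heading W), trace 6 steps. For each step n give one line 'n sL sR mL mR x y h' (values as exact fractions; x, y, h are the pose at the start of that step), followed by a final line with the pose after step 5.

0 40/13 8/5 20/13 48/65 1 1 W
1 160/117 160/181 80/117 5120/21177 0 1 N
2 80/101 80/73 40/101 -1120/7373 0 2 E
3 160/137 32/13 80/137 -1152/1781 1 2 S
4 20/9 20/17 10/9 80/153 1 3 W
5 160/157 160/221 80/157 5120/34697 0 3 N
final 0 4 E

n=0: pose=(1,1,W); sL=40/13, sR=8/5; mL=20/13, mR=48/65; mL+mR=148/65 → advance +1; mR−mL=-4/5 → turn -1·90°
n=1: pose=(0,1,N); sL=160/117, sR=160/181; mL=80/117, mR=5120/21177; mL+mR=19600/21177 → advance +1; mR−mL=-80/181 → turn -1·90°
n=2: pose=(0,2,E); sL=80/101, sR=80/73; mL=40/101, mR=-1120/7373; mL+mR=1800/7373 → advance +1; mR−mL=-40/73 → turn -1·90°
n=3: pose=(1,2,S); sL=160/137, sR=32/13; mL=80/137, mR=-1152/1781; mL+mR=-112/1781 → advance -1; mR−mL=-16/13 → turn -1·90°
n=4: pose=(1,3,W); sL=20/9, sR=20/17; mL=10/9, mR=80/153; mL+mR=250/153 → advance +1; mR−mL=-10/17 → turn -1·90°
n=5: pose=(0,3,N); sL=160/157, sR=160/221; mL=80/157, mR=5120/34697; mL+mR=22800/34697 → advance +1; mR−mL=-80/221 → turn -1·90°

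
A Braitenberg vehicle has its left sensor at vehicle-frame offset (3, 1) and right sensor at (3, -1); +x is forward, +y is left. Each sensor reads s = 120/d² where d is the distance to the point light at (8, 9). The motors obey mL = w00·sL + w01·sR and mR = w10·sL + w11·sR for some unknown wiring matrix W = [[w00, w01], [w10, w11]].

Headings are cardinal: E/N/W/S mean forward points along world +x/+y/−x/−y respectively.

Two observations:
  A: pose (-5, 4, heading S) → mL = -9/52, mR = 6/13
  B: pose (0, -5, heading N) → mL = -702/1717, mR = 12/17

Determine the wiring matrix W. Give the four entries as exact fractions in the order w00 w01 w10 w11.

obs A: pose=(-5,4,S) → sL=15/26, sR=6/13, mL=-9/52, mR=6/13
obs B: pose=(0,-5,N) → sL=60/101, sR=12/17, mL=-702/1717, mR=12/17
sensor matrix S = [[15/26, 6/13], [60/101, 12/17]]; det S = 2970/22321
solve [mL_A; mL_B] = S·[w00; w01] and [mR_A; mR_B] = S·[w10; w11]:
  w00 = 1/2, w01 = -1, w10 = 0, w11 = 1

1/2 -1 0 1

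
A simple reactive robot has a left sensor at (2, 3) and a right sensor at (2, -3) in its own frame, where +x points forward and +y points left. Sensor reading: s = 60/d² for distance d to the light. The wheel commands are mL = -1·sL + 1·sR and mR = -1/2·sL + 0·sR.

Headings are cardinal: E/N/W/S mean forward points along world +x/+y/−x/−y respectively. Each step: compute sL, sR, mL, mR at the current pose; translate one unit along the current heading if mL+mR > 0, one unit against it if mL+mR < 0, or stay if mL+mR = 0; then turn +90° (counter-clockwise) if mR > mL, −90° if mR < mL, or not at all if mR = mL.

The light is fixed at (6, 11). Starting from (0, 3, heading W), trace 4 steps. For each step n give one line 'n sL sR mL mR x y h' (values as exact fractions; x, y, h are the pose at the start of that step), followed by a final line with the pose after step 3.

0 12/37 60/89 1152/3293 -6/37 0 3 W
1 15/34 15/13 315/442 -15/68 -1 3 N
2 60/41 12/25 -1008/1025 -30/41 -1 4 E
3 30/73 6/5 288/365 -15/73 -2 4 N
final -2 5 E

n=0: pose=(0,3,W); sL=12/37, sR=60/89; mL=1152/3293, mR=-6/37; mL+mR=618/3293 → advance +1; mR−mL=-1686/3293 → turn -1·90°
n=1: pose=(-1,3,N); sL=15/34, sR=15/13; mL=315/442, mR=-15/68; mL+mR=435/884 → advance +1; mR−mL=-825/884 → turn -1·90°
n=2: pose=(-1,4,E); sL=60/41, sR=12/25; mL=-1008/1025, mR=-30/41; mL+mR=-1758/1025 → advance -1; mR−mL=258/1025 → turn +1·90°
n=3: pose=(-2,4,N); sL=30/73, sR=6/5; mL=288/365, mR=-15/73; mL+mR=213/365 → advance +1; mR−mL=-363/365 → turn -1·90°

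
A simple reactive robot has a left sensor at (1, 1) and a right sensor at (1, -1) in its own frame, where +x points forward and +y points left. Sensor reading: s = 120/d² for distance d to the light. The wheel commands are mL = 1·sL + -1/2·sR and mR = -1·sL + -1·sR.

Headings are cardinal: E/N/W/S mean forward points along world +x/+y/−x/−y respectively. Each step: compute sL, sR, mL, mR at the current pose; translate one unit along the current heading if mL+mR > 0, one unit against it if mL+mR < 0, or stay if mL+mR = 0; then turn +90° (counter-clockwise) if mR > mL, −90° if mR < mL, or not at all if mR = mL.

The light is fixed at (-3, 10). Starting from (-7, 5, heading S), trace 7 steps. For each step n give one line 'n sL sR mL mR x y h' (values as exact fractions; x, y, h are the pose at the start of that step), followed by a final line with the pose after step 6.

0 8/3 120/61 308/183 -848/183 -7 5 S
1 12/5 60/17 54/85 -504/85 -7 6 W
2 24/5 120/13 12/65 -912/65 -6 6 N
3 6 3 9/2 -9 -6 5 E
4 8/3 120/61 308/183 -848/183 -7 5 S
5 12/5 60/17 54/85 -504/85 -7 6 W
6 24/5 120/13 12/65 -912/65 -6 6 N
final -6 5 E

n=0: pose=(-7,5,S); sL=8/3, sR=120/61; mL=308/183, mR=-848/183; mL+mR=-180/61 → advance -1; mR−mL=-1156/183 → turn -1·90°
n=1: pose=(-7,6,W); sL=12/5, sR=60/17; mL=54/85, mR=-504/85; mL+mR=-90/17 → advance -1; mR−mL=-558/85 → turn -1·90°
n=2: pose=(-6,6,N); sL=24/5, sR=120/13; mL=12/65, mR=-912/65; mL+mR=-180/13 → advance -1; mR−mL=-924/65 → turn -1·90°
n=3: pose=(-6,5,E); sL=6, sR=3; mL=9/2, mR=-9; mL+mR=-9/2 → advance -1; mR−mL=-27/2 → turn -1·90°
n=4: pose=(-7,5,S); sL=8/3, sR=120/61; mL=308/183, mR=-848/183; mL+mR=-180/61 → advance -1; mR−mL=-1156/183 → turn -1·90°
n=5: pose=(-7,6,W); sL=12/5, sR=60/17; mL=54/85, mR=-504/85; mL+mR=-90/17 → advance -1; mR−mL=-558/85 → turn -1·90°
n=6: pose=(-6,6,N); sL=24/5, sR=120/13; mL=12/65, mR=-912/65; mL+mR=-180/13 → advance -1; mR−mL=-924/65 → turn -1·90°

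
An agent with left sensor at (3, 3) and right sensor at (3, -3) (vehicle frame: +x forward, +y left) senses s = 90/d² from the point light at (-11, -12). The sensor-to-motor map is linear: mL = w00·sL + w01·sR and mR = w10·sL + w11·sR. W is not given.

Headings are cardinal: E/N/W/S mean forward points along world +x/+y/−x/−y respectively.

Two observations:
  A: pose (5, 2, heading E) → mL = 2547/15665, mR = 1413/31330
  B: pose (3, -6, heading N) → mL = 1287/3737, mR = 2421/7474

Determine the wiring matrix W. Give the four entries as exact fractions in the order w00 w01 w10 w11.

obs A: pose=(5,2,E) → sL=9/65, sR=45/241, mL=2547/15665, mR=1413/31330
obs B: pose=(3,-6,N) → sL=45/101, sR=9/37, mL=1287/3737, mR=2421/7474
sensor matrix S = [[9/65, 45/241], [45/101, 9/37]]; det S = -2898504/58540105
solve [mL_A; mL_B] = S·[w00; w01] and [mR_A; mR_B] = S·[w10; w11]:
  w00 = 1/2, w01 = 1/2, w10 = 1, w11 = -1/2

1/2 1/2 1 -1/2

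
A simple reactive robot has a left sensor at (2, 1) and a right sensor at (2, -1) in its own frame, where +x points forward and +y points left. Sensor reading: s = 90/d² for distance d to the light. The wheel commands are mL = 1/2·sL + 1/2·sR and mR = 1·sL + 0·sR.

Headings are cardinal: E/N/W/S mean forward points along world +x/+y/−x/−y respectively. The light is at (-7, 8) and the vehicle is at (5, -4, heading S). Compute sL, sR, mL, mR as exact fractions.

left sensor world pos  = (6, -6); dL² = 365
right sensor world pos = (4, -6); dR² = 317
sL = 90/365 = 18/73
sR = 90/317 = 90/317
mL = 1/2·sL + 1/2·sR = 6138/23141
mR = 1·sL + 0·sR = 18/73

18/73 90/317 6138/23141 18/73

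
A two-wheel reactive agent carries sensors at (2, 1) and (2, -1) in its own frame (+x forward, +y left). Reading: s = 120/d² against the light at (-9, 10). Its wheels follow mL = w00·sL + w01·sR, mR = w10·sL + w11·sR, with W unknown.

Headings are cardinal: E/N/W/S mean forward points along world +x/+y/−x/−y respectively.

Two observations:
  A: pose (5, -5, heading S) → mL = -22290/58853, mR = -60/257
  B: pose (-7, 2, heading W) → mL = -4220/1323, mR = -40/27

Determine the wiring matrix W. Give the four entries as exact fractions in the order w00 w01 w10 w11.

-1/2 -1 -1 0

obs A: pose=(5,-5,S) → sL=60/257, sR=60/229, mL=-22290/58853, mR=-60/257
obs B: pose=(-7,2,W) → sL=40/27, sR=120/49, mL=-4220/1323, mR=-40/27
sensor matrix S = [[60/257, 60/229], [40/27, 120/49]]; det S = 4764800/25954173
solve [mL_A; mL_B] = S·[w00; w01] and [mR_A; mR_B] = S·[w10; w11]:
  w00 = -1/2, w01 = -1, w10 = -1, w11 = 0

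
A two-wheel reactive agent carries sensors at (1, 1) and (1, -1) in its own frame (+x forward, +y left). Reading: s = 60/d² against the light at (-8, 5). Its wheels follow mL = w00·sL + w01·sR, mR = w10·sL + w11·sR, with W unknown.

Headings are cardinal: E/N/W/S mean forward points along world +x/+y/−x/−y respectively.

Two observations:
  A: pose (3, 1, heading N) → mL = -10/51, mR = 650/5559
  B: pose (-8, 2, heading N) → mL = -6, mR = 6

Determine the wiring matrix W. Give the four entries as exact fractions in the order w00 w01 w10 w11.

obs A: pose=(3,1,N) → sL=60/109, sR=20/51, mL=-10/51, mR=650/5559
obs B: pose=(-8,2,N) → sL=12, sR=12, mL=-6, mR=6
sensor matrix S = [[60/109, 20/51], [12, 12]]; det S = 3520/1853
solve [mL_A; mL_B] = S·[w00; w01] and [mR_A; mR_B] = S·[w10; w11]:
  w00 = 0, w01 = -1/2, w10 = -1/2, w11 = 1

0 -1/2 -1/2 1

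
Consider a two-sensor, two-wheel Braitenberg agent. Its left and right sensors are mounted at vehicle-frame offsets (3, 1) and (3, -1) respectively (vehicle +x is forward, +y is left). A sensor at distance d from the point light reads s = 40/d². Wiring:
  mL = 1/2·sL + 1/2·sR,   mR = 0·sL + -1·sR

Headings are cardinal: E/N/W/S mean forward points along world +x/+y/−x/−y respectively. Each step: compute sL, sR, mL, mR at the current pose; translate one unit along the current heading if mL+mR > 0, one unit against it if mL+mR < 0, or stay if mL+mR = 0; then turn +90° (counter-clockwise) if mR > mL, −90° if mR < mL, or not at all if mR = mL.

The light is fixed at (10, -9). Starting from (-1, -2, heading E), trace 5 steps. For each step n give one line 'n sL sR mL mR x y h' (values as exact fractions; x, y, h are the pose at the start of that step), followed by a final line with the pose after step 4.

0 5/16 2/5 57/160 -2/5 -1 -2 E
1 40/137 8/37 1288/5069 -8/37 -2 -2 S
2 4/25 20/137 524/3425 -20/137 -2 -3 W
3 40/277 8/45 2008/12465 -8/45 -3 -3 N
4 5/17 10/29 315/986 -10/29 -3 -4 E
final -4 -4 S

n=0: pose=(-1,-2,E); sL=5/16, sR=2/5; mL=57/160, mR=-2/5; mL+mR=-7/160 → advance -1; mR−mL=-121/160 → turn -1·90°
n=1: pose=(-2,-2,S); sL=40/137, sR=8/37; mL=1288/5069, mR=-8/37; mL+mR=192/5069 → advance +1; mR−mL=-2384/5069 → turn -1·90°
n=2: pose=(-2,-3,W); sL=4/25, sR=20/137; mL=524/3425, mR=-20/137; mL+mR=24/3425 → advance +1; mR−mL=-1024/3425 → turn -1·90°
n=3: pose=(-3,-3,N); sL=40/277, sR=8/45; mL=2008/12465, mR=-8/45; mL+mR=-208/12465 → advance -1; mR−mL=-1408/4155 → turn -1·90°
n=4: pose=(-3,-4,E); sL=5/17, sR=10/29; mL=315/986, mR=-10/29; mL+mR=-25/986 → advance -1; mR−mL=-655/986 → turn -1·90°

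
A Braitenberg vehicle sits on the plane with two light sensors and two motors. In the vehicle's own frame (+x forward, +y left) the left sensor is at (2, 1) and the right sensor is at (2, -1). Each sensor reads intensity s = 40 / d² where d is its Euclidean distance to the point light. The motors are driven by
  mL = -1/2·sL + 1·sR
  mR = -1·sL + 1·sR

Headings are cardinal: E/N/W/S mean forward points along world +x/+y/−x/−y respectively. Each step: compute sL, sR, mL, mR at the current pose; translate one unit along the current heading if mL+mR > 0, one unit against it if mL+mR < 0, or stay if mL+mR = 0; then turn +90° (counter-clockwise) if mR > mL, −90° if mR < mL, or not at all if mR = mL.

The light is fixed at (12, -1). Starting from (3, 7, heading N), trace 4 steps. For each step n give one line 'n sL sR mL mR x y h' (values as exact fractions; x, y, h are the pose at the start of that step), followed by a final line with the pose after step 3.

n=0: pose=(3,7,N); sL=1/5, sR=10/41; mL=59/410, mR=9/205; mL+mR=77/410 → advance +1; mR−mL=-1/10 → turn -1·90°
n=1: pose=(3,8,E); sL=40/149, sR=40/113; mL=3700/16837, mR=1440/16837; mL+mR=5140/16837 → advance +1; mR−mL=-20/149 → turn -1·90°
n=2: pose=(4,8,S); sL=20/49, sR=4/13; mL=66/637, mR=-64/637; mL+mR=2/637 → advance +1; mR−mL=-10/49 → turn -1·90°
n=3: pose=(4,7,W); sL=40/149, sR=40/181; mL=2340/26969, mR=-1280/26969; mL+mR=1060/26969 → advance +1; mR−mL=-20/149 → turn -1·90°

0 1/5 10/41 59/410 9/205 3 7 N
1 40/149 40/113 3700/16837 1440/16837 3 8 E
2 20/49 4/13 66/637 -64/637 4 8 S
3 40/149 40/181 2340/26969 -1280/26969 4 7 W
final 3 7 N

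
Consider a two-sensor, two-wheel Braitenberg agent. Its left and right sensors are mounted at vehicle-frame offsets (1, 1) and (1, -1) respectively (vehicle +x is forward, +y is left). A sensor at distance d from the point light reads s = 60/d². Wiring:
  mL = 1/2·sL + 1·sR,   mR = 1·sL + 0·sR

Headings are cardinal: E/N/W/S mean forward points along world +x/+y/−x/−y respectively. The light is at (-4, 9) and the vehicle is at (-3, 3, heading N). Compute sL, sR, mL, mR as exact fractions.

12/5 60/29 474/145 12/5

left sensor world pos  = (-4, 4); dL² = 25
right sensor world pos = (-2, 4); dR² = 29
sL = 60/25 = 12/5
sR = 60/29 = 60/29
mL = 1/2·sL + 1·sR = 474/145
mR = 1·sL + 0·sR = 12/5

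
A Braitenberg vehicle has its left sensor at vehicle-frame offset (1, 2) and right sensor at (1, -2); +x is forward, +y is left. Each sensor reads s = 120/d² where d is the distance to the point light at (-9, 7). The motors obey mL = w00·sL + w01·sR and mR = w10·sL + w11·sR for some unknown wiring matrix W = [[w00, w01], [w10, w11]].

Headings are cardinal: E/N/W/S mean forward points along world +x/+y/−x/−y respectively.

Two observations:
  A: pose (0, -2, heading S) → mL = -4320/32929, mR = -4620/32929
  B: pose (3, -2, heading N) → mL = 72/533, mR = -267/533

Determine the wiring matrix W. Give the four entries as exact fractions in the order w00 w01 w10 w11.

obs A: pose=(0,-2,S) → sL=120/221, sR=120/149, mL=-4320/32929, mR=-4620/32929
obs B: pose=(3,-2,N) → sL=30/41, sR=6/13, mL=72/533, mR=-267/533
sensor matrix S = [[120/221, 120/149], [30/41, 6/13]]; det S = -5944320/17551157
solve [mL_A; mL_B] = S·[w00; w01] and [mR_A; mR_B] = S·[w10; w11]:
  w00 = 1/2, w01 = -1/2, w10 = -1, w11 = 1/2

1/2 -1/2 -1 1/2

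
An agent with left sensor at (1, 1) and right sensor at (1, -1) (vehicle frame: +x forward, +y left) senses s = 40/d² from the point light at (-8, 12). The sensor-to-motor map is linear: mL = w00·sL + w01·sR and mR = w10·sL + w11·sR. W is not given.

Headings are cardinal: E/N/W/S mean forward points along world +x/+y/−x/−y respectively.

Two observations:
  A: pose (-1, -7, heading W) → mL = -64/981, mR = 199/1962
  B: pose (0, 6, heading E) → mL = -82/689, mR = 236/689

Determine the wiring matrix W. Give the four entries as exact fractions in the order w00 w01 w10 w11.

1/2 -1 1/2 1/2

obs A: pose=(-1,-7,W) → sL=10/109, sR=1/9, mL=-64/981, mR=199/1962
obs B: pose=(0,6,E) → sL=20/53, sR=4/13, mL=-82/689, mR=236/689
sensor matrix S = [[10/109, 1/9], [20/53, 4/13]]; det S = -9260/675909
solve [mL_A; mL_B] = S·[w00; w01] and [mR_A; mR_B] = S·[w10; w11]:
  w00 = 1/2, w01 = -1, w10 = 1/2, w11 = 1/2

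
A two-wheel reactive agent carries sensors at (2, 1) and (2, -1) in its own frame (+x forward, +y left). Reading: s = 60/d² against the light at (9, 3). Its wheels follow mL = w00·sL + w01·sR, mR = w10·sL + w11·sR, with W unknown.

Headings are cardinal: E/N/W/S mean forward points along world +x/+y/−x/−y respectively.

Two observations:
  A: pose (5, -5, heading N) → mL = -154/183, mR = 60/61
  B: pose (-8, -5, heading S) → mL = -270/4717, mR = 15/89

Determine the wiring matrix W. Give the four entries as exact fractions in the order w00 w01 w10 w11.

obs A: pose=(5,-5,N) → sL=60/61, sR=4/3, mL=-154/183, mR=60/61
obs B: pose=(-8,-5,S) → sL=15/89, sR=15/106, mL=-270/4717, mR=15/89
sensor matrix S = [[60/61, 4/3], [15/89, 15/106]]; det S = -24610/287737
solve [mL_A; mL_B] = S·[w00; w01] and [mR_A; mR_B] = S·[w10; w11]:
  w00 = 1/2, w01 = -1, w10 = 1, w11 = 0

1/2 -1 1 0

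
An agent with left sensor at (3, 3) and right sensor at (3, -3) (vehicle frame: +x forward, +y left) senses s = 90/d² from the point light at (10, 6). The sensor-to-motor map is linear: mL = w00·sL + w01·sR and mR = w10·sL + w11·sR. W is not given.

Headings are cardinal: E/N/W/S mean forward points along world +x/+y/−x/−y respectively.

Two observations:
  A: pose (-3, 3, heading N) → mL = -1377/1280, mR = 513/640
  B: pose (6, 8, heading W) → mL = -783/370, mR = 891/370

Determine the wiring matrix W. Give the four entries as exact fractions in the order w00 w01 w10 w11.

obs A: pose=(-3,3,N) → sL=45/128, sR=9/10, mL=-1377/1280, mR=513/640
obs B: pose=(6,8,W) → sL=9/5, sR=45/37, mL=-783/370, mR=891/370
sensor matrix S = [[45/128, 9/10], [9/5, 45/37]]; det S = -141183/118400
solve [mL_A; mL_B] = S·[w00; w01] and [mR_A; mR_B] = S·[w10; w11]:
  w00 = -1/2, w01 = -1, w10 = 1, w11 = 1/2

-1/2 -1 1 1/2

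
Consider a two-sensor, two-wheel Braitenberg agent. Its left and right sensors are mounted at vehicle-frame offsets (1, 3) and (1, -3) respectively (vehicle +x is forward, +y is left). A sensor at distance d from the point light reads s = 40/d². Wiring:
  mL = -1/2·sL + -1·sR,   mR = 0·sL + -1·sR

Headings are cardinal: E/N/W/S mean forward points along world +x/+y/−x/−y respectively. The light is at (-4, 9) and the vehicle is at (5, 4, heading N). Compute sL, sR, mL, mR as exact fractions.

left sensor world pos  = (2, 5); dL² = 52
right sensor world pos = (8, 5); dR² = 160
sL = 40/52 = 10/13
sR = 40/160 = 1/4
mL = -1/2·sL + -1·sR = -33/52
mR = 0·sL + -1·sR = -1/4

10/13 1/4 -33/52 -1/4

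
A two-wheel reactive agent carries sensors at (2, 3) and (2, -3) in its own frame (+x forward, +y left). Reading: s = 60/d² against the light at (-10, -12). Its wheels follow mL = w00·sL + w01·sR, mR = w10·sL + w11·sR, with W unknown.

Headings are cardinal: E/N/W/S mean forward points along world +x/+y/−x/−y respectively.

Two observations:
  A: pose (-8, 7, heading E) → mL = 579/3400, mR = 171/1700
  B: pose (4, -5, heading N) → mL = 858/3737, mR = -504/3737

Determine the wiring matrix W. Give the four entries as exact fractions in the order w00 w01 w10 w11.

1/2 1/2 -1 1

obs A: pose=(-8,7,E) → sL=3/25, sR=15/68, mL=579/3400, mR=171/1700
obs B: pose=(4,-5,N) → sL=30/101, sR=6/37, mL=858/3737, mR=-504/3737
sensor matrix S = [[3/25, 15/68], [30/101, 6/37]]; det S = -146313/3176450
solve [mL_A; mL_B] = S·[w00; w01] and [mR_A; mR_B] = S·[w10; w11]:
  w00 = 1/2, w01 = 1/2, w10 = -1, w11 = 1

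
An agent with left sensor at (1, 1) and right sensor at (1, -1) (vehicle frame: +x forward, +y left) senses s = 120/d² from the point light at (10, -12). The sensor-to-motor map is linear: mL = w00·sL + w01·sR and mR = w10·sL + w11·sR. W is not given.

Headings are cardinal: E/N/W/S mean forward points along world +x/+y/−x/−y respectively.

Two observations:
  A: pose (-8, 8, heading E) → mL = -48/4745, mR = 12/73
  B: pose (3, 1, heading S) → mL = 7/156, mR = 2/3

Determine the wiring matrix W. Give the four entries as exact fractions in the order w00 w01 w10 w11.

obs A: pose=(-8,8,E) → sL=12/73, sR=12/65, mL=-48/4745, mR=12/73
obs B: pose=(3,1,S) → sL=2/3, sR=15/26, mL=7/156, mR=2/3
sensor matrix S = [[12/73, 12/65], [2/3, 15/26]]; det S = -134/4745
solve [mL_A; mL_B] = S·[w00; w01] and [mR_A; mR_B] = S·[w10; w11]:
  w00 = 1/2, w01 = -1/2, w10 = 1, w11 = 0

1/2 -1/2 1 0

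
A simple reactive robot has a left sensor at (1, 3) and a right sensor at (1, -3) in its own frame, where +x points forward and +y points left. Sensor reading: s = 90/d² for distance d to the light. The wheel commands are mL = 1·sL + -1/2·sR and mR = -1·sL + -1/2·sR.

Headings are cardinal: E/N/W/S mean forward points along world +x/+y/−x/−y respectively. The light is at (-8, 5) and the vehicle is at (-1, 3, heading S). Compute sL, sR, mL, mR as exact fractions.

left sensor world pos  = (2, 2); dL² = 109
right sensor world pos = (-4, 2); dR² = 25
sL = 90/109 = 90/109
sR = 90/25 = 18/5
mL = 1·sL + -1/2·sR = -531/545
mR = -1·sL + -1/2·sR = -1431/545

90/109 18/5 -531/545 -1431/545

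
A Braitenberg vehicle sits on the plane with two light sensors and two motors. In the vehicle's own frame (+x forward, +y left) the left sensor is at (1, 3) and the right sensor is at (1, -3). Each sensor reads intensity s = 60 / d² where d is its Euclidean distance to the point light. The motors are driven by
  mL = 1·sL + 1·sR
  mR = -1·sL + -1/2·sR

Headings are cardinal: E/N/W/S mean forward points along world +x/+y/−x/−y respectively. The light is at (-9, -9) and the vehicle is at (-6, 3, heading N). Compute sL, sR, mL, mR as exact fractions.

60/169 12/41 4488/6929 -3474/6929

left sensor world pos  = (-9, 4); dL² = 169
right sensor world pos = (-3, 4); dR² = 205
sL = 60/169 = 60/169
sR = 60/205 = 12/41
mL = 1·sL + 1·sR = 4488/6929
mR = -1·sL + -1/2·sR = -3474/6929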